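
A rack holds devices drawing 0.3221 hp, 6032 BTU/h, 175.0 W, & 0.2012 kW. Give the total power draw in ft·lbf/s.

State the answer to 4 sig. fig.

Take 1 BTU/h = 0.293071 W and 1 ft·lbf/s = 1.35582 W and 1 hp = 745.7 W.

0.3221 hp × 745.7 → 240.19 W
6032 BTU/h × 0.293071 → 1767.8 W
175.0 W (already W)
0.2012 kW × 1000 → 201.2 W
Total: 240.19 + 1767.8 + 175 + 201.2 = 2384.19 W
In ft·lbf/s: 2384.19 / 1.35582 = 1758.49 ft·lbf/s

1758 ft·lbf/s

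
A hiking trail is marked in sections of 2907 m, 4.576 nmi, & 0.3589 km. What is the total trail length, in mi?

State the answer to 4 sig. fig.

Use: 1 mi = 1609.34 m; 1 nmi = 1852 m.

2907 m (already m)
4.576 nmi × 1852 = 8474.75 m
0.3589 km × 1000 = 358.9 m
Total: 2907 + 8474.75 + 358.9 = 11740.6 m
In mi: 11740.6 / 1609.34 = 7.29529 mi

7.295 mi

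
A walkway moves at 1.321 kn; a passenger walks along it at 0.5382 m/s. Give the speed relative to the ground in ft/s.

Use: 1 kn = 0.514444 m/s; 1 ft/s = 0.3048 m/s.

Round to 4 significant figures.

1.321 kn × 0.514444 = 0.679581 m/s
0.5382 m/s (already m/s)
Combined: 0.679581 + 0.5382 = 1.21778 m/s
In ft/s: 1.21778 / 0.3048 = 3.99534 ft/s

3.995 ft/s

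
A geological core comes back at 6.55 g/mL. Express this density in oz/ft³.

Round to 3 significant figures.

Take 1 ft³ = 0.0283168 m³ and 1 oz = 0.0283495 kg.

6540 oz/ft³

6.55 g/mL × 0.001 kg/g ÷ 10⁻⁶ m³/mL = 6550 kg/m³
6550 kg/m³ ÷ 0.0283495 kg/oz × 0.0283168 m³/ft³ = 6542.44 oz/ft³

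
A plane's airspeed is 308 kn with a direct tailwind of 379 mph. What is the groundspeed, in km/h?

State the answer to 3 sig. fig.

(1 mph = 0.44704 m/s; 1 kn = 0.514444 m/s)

308 kn × 0.514444 = 158.449 m/s
379 mph × 0.44704 = 169.428 m/s
Total: 158.449 + 169.428 = 327.877 m/s
In km/h: 327.877 / (1/3.6) = 1180.36 km/h

1180 km/h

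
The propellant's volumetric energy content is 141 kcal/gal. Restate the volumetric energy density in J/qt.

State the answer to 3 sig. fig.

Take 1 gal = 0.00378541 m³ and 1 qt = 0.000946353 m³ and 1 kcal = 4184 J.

1.47×10⁵ J/qt

141 kcal/gal × 4184 J/kcal ÷ 0.00378541 m³/gal = 1.55847×10⁸ J/m³
1.55847×10⁸ J/m³ × 0.000946353 m³/qt = 147486 J/qt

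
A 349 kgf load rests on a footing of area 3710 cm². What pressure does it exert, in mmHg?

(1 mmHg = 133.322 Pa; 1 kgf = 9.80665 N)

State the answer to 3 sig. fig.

69.2 mmHg

349 kgf × 9.80665 = 3422.52 N
3710 cm² × 0.0001 = 0.371 m²
P = F / A = 3422.52 N / 0.371 m² = 9225.12 Pa
9225.12 Pa ÷ (133.322 Pa/mmHg) = 69.1943 mmHg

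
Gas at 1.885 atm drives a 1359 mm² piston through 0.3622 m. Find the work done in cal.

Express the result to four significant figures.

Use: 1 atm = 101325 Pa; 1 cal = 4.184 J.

1.885 atm → 190998 Pa
1359 mm² → 0.001359 m²
F = P × A = 190998 × 0.001359 = 259.566 N
W = F × d = 259.566 × 0.3622 = 94.0148 J
In cal: 94.0148 / 4.184 = 22.4701 cal

22.47 cal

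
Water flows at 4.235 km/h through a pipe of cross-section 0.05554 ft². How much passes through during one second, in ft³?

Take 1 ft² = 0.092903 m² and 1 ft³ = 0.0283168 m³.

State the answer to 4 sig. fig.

4.235 km/h × (1/3.6) = 1.17639 m/s
0.05554 ft² × 0.092903 = 0.00515983 m²
V = v × A × t = 1.17639 m/s × 0.00515983 m² × 1 s = 0.00606997 m³
0.00606997 m³ ÷ (0.0283168 m³/ft³) = 0.214359 ft³

0.2144 ft³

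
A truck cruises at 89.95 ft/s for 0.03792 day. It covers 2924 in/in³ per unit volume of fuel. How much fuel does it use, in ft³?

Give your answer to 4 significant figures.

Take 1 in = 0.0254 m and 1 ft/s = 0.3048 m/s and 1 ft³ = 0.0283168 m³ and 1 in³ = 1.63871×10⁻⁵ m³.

89.95 ft/s → 27.4168 m/s
0.03792 day → 3276.29 s
d = v × t = 27.4168 × 3276.29 = 89825.4 m
2924 in/in³ → 4.5322×10⁶ m/m³
V = d / (distance per unit fuel) = 89825.4 / 4.5322×10⁶ = 0.0198194 m³
In ft³: 0.0198194 / 0.0283168 = 0.699917 ft³

0.6999 ft³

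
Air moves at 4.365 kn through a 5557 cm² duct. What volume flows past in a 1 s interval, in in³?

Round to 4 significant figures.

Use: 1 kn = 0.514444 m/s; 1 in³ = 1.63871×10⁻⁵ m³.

4.365 kn × 0.514444 → 2.24555 m/s
5557 cm² × 0.0001 → 0.5557 m²
V = v × A × t = 2.24555 m/s × 0.5557 m² × 1 s = 1.24785 m³
1.24785 m³ ÷ (1.63871×10⁻⁵ m³/in³) = 76148.3 in³

7.615×10⁴ in³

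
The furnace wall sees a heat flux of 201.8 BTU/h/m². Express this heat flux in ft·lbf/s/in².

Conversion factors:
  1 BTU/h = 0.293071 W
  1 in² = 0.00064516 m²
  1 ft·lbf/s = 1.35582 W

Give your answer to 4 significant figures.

201.8 BTU/h/m² × 0.293071 W/BTU/h = 59.1417 W/m²
59.1417 W/m² ÷ 1.35582 W/ft·lbf/s × 0.00064516 m²/in² = 0.0281423 ft·lbf/s/in²

0.02814 ft·lbf/s/in²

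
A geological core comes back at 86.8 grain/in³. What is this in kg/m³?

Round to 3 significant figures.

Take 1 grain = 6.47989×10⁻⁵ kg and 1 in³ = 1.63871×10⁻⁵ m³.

86.8 grain/in³ × 6.47989×10⁻⁵ kg/grain ÷ 1.63871×10⁻⁵ m³/in³ = 343.23 kg/m³
343.23 kg/m³  = 343.23 kg/m³

343 kg/m³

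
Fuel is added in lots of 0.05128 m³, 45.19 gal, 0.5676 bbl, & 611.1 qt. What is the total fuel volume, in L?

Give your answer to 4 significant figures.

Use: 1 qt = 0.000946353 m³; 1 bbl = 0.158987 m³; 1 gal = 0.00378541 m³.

0.05128 m³ (already m³)
45.19 gal × 0.00378541 = 0.171063 m³
0.5676 bbl × 0.158987 = 0.090241 m³
611.1 qt × 0.000946353 = 0.578316 m³
Combined: 0.05128 + 0.171063 + 0.090241 + 0.578316 = 0.8909 m³
In L: 0.8909 / 0.001 = 890.9 L

890.9 L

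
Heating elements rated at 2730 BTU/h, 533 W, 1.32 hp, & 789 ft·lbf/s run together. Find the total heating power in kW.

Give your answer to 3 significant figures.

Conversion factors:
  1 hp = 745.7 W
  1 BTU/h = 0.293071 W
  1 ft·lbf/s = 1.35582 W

2730 BTU/h × 0.293071 = 800.084 W
533 W (already W)
1.32 hp × 745.7 = 984.324 W
789 ft·lbf/s × 1.35582 = 1069.74 W
Total: 800.084 + 533 + 984.324 + 1069.74 = 3387.15 W
In kW: 3387.15 / 1000 = 3.38715 kW

3.39 kW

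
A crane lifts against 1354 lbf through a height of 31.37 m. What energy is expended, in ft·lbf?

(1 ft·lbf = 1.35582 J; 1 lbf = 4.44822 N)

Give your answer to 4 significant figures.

1.394×10⁵ ft·lbf

1354 lbf × 4.44822 = 6022.89 N
W = F × d = 6022.89 N × 31.37 m = 188938 J
188938 J ÷ (1.35582 J/ft·lbf) = 139353 ft·lbf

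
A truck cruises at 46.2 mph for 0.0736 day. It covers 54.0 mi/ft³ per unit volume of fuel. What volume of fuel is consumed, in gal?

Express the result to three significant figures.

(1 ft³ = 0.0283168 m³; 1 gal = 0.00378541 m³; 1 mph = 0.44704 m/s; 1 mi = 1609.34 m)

11.3 gal

46.2 mph → 20.6532 m/s
0.0736 day → 6359.04 s
d = v × t = 20.6532 × 6359.04 = 131335 m
54.0 mi/ft³ → 3.069×10⁶ m/m³
V = d / (distance per unit fuel) = 131335 / 3.069×10⁶ = 0.0427941 m³
In gal: 0.0427941 / 0.00378541 = 11.305 gal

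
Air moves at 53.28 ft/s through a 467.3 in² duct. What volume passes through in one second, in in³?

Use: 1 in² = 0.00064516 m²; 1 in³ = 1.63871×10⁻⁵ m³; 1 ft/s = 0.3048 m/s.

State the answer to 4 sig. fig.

53.28 ft/s × 0.3048 = 16.2397 m/s
467.3 in² × 0.00064516 = 0.301483 m²
V = v × A × t = 16.2397 m/s × 0.301483 m² × 1 s = 4.89599 m³
4.89599 m³ ÷ (1.63871×10⁻⁵ m³/in³) = 298771 in³

2.988×10⁵ in³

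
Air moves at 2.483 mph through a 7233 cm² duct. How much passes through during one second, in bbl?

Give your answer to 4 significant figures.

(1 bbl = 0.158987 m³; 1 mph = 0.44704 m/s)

5.050 bbl

2.483 mph × 0.44704 → 1.11 m/s
7233 cm² × 0.0001 → 0.7233 m²
V = v × A × t = 1.11 m/s × 0.7233 m² × 1 s = 0.802863 m³
0.802863 m³ ÷ (0.158987 m³/bbl) = 5.04987 bbl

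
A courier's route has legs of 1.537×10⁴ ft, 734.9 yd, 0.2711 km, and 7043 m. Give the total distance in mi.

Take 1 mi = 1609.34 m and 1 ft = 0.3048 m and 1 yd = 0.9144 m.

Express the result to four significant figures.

7.873 mi

1.537×10⁴ ft × 0.3048 = 4684.78 m
734.9 yd × 0.9144 = 671.993 m
0.2711 km × 1000 = 271.1 m
7043 m (already m)
Combined: 4684.78 + 671.993 + 271.1 + 7043 = 12670.9 m
In mi: 12670.9 / 1609.34 = 7.87335 mi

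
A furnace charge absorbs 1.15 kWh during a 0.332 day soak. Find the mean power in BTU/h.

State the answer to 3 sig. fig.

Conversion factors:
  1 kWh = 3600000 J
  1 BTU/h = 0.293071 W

492 BTU/h

1.15 kWh × 3600000 → 4.14×10⁶ J
0.332 day × 86400 → 28684.8 s
P = E / t = 4.14×10⁶ J / 28684.8 s = 144.327 W
144.327 W ÷ (0.293071 W/BTU/h) = 492.464 BTU/h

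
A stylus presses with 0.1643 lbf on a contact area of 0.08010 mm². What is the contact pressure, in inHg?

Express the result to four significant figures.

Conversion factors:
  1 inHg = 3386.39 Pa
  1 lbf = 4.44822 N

2694 inHg

0.1643 lbf × 4.44822 → 0.730843 N
0.08010 mm² × 10⁻⁶ → 8.01×10⁻⁸ m²
P = F / A = 0.730843 N / 8.01×10⁻⁸ m² = 9.12413×10⁶ Pa
9.12413×10⁶ Pa ÷ (3386.39 Pa/inHg) = 2694.35 inHg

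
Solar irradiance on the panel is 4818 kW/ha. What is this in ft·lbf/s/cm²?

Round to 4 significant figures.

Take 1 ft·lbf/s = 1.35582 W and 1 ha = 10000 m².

0.03554 ft·lbf/s/cm²

4818 kW/ha × 1000 W/kW ÷ 10000 m²/ha = 481.8 W/m²
481.8 W/m² ÷ 1.35582 W/ft·lbf/s × 0.0001 m²/cm² = 0.0355357 ft·lbf/s/cm²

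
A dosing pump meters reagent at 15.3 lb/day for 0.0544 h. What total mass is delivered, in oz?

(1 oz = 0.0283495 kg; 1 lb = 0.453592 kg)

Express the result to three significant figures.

15.3 lb/day → 8.03236×10⁻⁵ kg/s
0.0544 h → 195.84 s
m = ṁ × t = 8.03236×10⁻⁵ × 195.84 = 0.0157306 kg
In oz: 0.0157306 / 0.0283495 = 0.554881 oz

0.555 oz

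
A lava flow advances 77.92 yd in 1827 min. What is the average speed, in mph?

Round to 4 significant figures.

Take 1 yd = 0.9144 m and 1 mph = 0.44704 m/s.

0.001454 mph

77.92 yd × 0.9144 → 71.25 m
1827 min × 60 → 109620 s
v = d / t = 71.25 m / 109620 s = 6.49973×10⁻⁴ m/s
6.49973×10⁻⁴ m/s ÷ (0.44704 m/s/mph) = 0.00145395 mph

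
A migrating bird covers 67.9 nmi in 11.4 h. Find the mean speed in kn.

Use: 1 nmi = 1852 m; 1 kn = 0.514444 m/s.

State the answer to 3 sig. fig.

67.9 nmi × 1852 = 125751 m
11.4 h × 3600 = 41040 s
v = d / t = 125751 m / 41040 s = 3.06411 m/s
3.06411 m/s ÷ (0.514444 m/s/kn) = 5.95616 kn

5.96 kn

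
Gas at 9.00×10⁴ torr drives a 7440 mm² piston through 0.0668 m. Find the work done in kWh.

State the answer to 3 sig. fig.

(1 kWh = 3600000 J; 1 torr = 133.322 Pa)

9.00×10⁴ torr → 1.1999×10⁷ Pa
7440 mm² → 0.00744 m²
F = P × A = 1.1999×10⁷ × 0.00744 = 89272.6 N
W = F × d = 89272.6 × 0.0668 = 5963.41 J
In kWh: 5963.41 / 3600000 = 0.0016565 kWh

0.00166 kWh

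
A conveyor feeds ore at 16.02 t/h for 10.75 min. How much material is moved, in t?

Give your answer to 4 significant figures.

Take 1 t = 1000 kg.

2.870 t

16.02 t/h → 4.45 kg/s
10.75 min → 645 s
m = ṁ × t = 4.45 × 645 = 2870.25 kg
In t: 2870.25 / 1000 = 2.87025 t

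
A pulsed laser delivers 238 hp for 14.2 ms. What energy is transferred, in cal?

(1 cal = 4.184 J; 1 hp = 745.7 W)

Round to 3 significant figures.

238 hp × 745.7 → 177477 W
14.2 ms × 0.001 → 0.0142 s
E = P × t = 177477 W × 0.0142 s = 2520.17 J
2520.17 J ÷ (4.184 J/cal) = 602.335 cal

602 cal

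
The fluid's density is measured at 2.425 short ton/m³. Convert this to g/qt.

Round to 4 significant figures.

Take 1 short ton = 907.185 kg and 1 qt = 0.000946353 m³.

2082 g/qt

2.425 short ton/m³ × 907.185 kg/short ton = 2199.92 kg/m³
2199.92 kg/m³ ÷ 0.001 kg/g × 0.000946353 m³/qt = 2081.9 g/qt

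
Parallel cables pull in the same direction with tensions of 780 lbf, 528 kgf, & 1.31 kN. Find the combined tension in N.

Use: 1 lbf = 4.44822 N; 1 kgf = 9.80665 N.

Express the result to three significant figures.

780 lbf × 4.44822 → 3469.61 N
528 kgf × 9.80665 → 5177.91 N
1.31 kN × 1000 → 1310 N
Total: 3469.61 + 5177.91 + 1310 = 9957.52 N

9960 N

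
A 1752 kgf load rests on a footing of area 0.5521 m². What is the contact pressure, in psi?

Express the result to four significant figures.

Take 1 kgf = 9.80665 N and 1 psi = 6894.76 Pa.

4.514 psi

1752 kgf × 9.80665 = 17181.3 N
P = F / A = 17181.3 N / 0.5521 m² = 31119.9 Pa
31119.9 Pa ÷ (6894.76 Pa/psi) = 4.51356 psi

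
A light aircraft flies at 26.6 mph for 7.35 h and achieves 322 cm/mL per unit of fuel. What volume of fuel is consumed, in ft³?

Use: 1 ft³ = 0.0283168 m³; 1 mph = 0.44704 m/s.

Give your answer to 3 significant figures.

26.6 mph → 11.8913 m/s
7.35 h → 26460 s
d = v × t = 11.8913 × 26460 = 314644 m
322 cm/mL → 3.22×10⁶ m/m³
V = d / (distance per unit fuel) = 314644 / 3.22×10⁶ = 0.0977155 m³
In ft³: 0.0977155 / 0.0283168 = 3.4508 ft³

3.45 ft³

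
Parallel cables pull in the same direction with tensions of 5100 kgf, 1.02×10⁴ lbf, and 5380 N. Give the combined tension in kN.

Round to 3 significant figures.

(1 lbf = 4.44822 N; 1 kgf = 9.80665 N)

5100 kgf × 9.80665 → 50013.9 N
1.02×10⁴ lbf × 4.44822 → 45371.8 N
5380 N (already N)
Combined: 50013.9 + 45371.8 + 5380 = 100766 N
In kN: 100766 / 1000 = 100.766 kN

101 kN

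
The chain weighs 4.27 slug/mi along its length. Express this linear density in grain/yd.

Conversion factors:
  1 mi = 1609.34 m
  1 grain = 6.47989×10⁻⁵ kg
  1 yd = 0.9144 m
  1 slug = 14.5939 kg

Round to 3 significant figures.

546 grain/yd

4.27 slug/mi × 14.5939 kg/slug ÷ 1609.34 m/mi = 0.0387214 kg/m
0.0387214 kg/m ÷ 6.47989×10⁻⁵ kg/grain × 0.9144 m/yd = 546.411 grain/yd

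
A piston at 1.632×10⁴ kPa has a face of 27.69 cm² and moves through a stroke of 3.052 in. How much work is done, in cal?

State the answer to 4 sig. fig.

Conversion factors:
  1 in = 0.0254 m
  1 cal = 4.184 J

1.632×10⁴ kPa → 1.632×10⁷ Pa
27.69 cm² → 0.002769 m²
F = P × A = 1.632×10⁷ × 0.002769 = 45190.1 N
3.052 in → 0.0775208 m
W = F × d = 45190.1 × 0.0775208 = 3503.17 J
In cal: 3503.17 / 4.184 = 837.278 cal

837.3 cal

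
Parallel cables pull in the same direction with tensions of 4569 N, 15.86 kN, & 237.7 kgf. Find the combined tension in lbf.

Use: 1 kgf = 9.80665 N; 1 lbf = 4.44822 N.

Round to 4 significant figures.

4569 N (already N)
15.86 kN × 1000 = 15860 N
237.7 kgf × 9.80665 = 2331.04 N
Combined: 4569 + 15860 + 2331.04 = 22760 N
In lbf: 22760 / 4.44822 = 5116.65 lbf

5117 lbf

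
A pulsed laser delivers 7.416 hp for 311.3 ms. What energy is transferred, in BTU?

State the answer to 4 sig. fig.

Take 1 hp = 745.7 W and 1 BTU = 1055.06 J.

1.632 BTU

7.416 hp × 745.7 → 5530.11 W
311.3 ms × 0.001 → 0.3113 s
E = P × t = 5530.11 W × 0.3113 s = 1721.52 J
1721.52 J ÷ (1055.06 J/BTU) = 1.63168 BTU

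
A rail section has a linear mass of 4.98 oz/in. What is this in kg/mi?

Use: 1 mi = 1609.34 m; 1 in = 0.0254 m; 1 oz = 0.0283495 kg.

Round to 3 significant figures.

4.98 oz/in × 0.0283495 kg/oz ÷ 0.0254 m/in = 5.55829 kg/m
5.55829 kg/m × 1609.34 m/mi = 8945.18 kg/mi

8950 kg/mi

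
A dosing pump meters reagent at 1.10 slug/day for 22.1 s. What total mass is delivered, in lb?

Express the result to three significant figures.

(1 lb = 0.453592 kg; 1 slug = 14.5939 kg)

1.10 slug/day → 1.85802×10⁻⁴ kg/s
m = ṁ × t = 1.85802×10⁻⁴ × 22.1 = 0.00410622 kg
In lb: 0.00410622 / 0.453592 = 0.00905267 lb

0.00905 lb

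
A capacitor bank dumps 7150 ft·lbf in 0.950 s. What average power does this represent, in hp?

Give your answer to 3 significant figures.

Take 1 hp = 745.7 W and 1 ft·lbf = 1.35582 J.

13.7 hp

7150 ft·lbf × 1.35582 → 9694.11 J
P = E / t = 9694.11 J / 0.95 s = 10204.3 W
10204.3 W ÷ (745.7 W/hp) = 13.6842 hp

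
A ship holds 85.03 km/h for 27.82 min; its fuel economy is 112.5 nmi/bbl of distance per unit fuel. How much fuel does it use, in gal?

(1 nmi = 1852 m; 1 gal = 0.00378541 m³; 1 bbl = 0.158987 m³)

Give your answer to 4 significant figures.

7.948 gal

85.03 km/h → 23.6194 m/s
27.82 min → 1669.2 s
d = v × t = 23.6194 × 1669.2 = 39425.5 m
112.5 nmi/bbl → 1.31048×10⁶ m/m³
V = d / (distance per unit fuel) = 39425.5 / 1.31048×10⁶ = 0.0300848 m³
In gal: 0.0300848 / 0.00378541 = 7.94757 gal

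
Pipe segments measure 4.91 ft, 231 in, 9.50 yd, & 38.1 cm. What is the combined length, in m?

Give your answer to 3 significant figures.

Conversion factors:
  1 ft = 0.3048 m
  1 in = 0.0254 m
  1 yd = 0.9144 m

4.91 ft × 0.3048 → 1.49657 m
231 in × 0.0254 → 5.8674 m
9.50 yd × 0.9144 → 8.6868 m
38.1 cm × 0.01 → 0.381 m
Combined: 1.49657 + 5.8674 + 8.6868 + 0.381 = 16.4318 m

16.4 m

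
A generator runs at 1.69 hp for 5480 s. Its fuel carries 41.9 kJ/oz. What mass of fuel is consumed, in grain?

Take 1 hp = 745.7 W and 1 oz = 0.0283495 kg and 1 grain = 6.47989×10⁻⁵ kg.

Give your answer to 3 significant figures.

1.69 hp → 1260.23 W
E = P × t = 1260.23 × 5480 = 6.90606×10⁶ J
41.9 kJ/oz → 1.47798×10⁶ J/kg
m = E / e_s = 6.90606×10⁶ / 1.47798×10⁶ = 4.67263 kg
In grain: 4.67263 / 6.47989×10⁻⁵ = 72109.7 grain

7.21×10⁴ grain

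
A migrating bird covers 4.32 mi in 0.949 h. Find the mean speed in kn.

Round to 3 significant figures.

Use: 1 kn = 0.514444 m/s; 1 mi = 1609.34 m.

3.96 kn

4.32 mi × 1609.34 = 6952.35 m
0.949 h × 3600 = 3416.4 s
v = d / t = 6952.35 m / 3416.4 s = 2.03499 m/s
2.03499 m/s ÷ (0.514444 m/s/kn) = 3.95571 kn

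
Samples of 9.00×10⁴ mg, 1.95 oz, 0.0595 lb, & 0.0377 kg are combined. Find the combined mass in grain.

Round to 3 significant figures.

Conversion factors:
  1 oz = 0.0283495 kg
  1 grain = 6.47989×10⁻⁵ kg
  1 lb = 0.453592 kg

3240 grain

9.00×10⁴ mg × 10⁻⁶ = 0.09 kg
1.95 oz × 0.0283495 = 0.0552815 kg
0.0595 lb × 0.453592 = 0.0269887 kg
0.0377 kg (already kg)
Combined: 0.09 + 0.0552815 + 0.0269887 + 0.0377 = 0.20997 kg
In grain: 0.20997 / 6.47989×10⁻⁵ = 3240.33 grain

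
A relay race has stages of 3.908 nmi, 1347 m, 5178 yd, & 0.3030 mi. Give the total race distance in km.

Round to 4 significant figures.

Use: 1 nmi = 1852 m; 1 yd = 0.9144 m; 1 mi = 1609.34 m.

3.908 nmi × 1852 → 7237.62 m
1347 m (already m)
5178 yd × 0.9144 → 4734.76 m
0.3030 mi × 1609.34 → 487.63 m
Combined: 7237.62 + 1347 + 4734.76 + 487.63 = 13807 m
In km: 13807 / 1000 = 13.807 km

13.81 km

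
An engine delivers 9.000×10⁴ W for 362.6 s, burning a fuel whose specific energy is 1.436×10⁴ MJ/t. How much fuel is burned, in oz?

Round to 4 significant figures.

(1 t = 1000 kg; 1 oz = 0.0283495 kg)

80.16 oz

E = P × t = 90000 × 362.6 = 3.2634×10⁷ J
1.436×10⁴ MJ/t → 1.436×10⁷ J/kg
m = E / e_s = 3.2634×10⁷ / 1.436×10⁷ = 2.27256 kg
In oz: 2.27256 / 0.0283495 = 80.1623 oz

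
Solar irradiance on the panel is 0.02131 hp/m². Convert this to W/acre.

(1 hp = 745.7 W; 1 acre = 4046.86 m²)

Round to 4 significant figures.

0.02131 hp/m² × 745.7 W/hp = 15.8909 W/m²
15.8909 W/m² × 4046.86 m²/acre = 64308.2 W/acre

6.431×10⁴ W/acre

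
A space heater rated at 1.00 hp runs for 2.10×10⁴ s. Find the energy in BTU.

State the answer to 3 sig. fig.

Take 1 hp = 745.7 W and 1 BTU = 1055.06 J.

1.00 hp × 745.7 = 745.7 W
E = P × t = 745.7 W × 21000 s = 1.56597×10⁷ J
1.56597×10⁷ J ÷ (1055.06 J/BTU) = 14842.5 BTU

1.48×10⁴ BTU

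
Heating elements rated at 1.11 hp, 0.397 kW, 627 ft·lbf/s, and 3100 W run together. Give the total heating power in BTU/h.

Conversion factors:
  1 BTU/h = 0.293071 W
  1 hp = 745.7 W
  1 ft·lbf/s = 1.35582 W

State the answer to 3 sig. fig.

1.11 hp × 745.7 → 827.727 W
0.397 kW × 1000 → 397 W
627 ft·lbf/s × 1.35582 → 850.099 W
3100 W (already W)
Sum: 827.727 + 397 + 850.099 + 3100 = 5174.83 W
In BTU/h: 5174.83 / 0.293071 = 17657.3 BTU/h

1.77×10⁴ BTU/h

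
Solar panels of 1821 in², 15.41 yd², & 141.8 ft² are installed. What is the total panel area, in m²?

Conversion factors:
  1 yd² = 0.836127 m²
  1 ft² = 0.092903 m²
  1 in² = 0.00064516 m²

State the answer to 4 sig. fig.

27.23 m²

1821 in² × 0.00064516 → 1.17484 m²
15.41 yd² × 0.836127 → 12.8847 m²
141.8 ft² × 0.092903 → 13.1736 m²
Combined: 1.17484 + 12.8847 + 13.1736 = 27.2331 m²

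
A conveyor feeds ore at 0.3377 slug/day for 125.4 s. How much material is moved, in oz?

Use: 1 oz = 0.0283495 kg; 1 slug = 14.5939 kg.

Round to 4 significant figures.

0.2523 oz

0.3377 slug/day → 5.70412×10⁻⁵ kg/s
m = ṁ × t = 5.70412×10⁻⁵ × 125.4 = 0.00715297 kg
In oz: 0.00715297 / 0.0283495 = 0.252314 oz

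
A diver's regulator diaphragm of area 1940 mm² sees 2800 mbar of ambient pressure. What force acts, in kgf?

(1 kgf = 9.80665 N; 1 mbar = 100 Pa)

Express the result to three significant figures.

2800 mbar × 100 → 280000 Pa
1940 mm² × 10⁻⁶ → 0.00194 m²
F = P × A = 280000 Pa × 0.00194 m² = 543.2 N
543.2 N ÷ (9.80665 N/kgf) = 55.391 kgf

55.4 kgf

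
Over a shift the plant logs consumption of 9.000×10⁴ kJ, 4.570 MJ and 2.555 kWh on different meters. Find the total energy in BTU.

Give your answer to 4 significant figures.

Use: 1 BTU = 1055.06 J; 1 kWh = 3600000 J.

9.835×10⁴ BTU

9.000×10⁴ kJ × 1000 = 9×10⁷ J
4.570 MJ × 1000000 = 4.57×10⁶ J
2.555 kWh × 3600000 = 9.198×10⁶ J
Total: 9×10⁷ + 4.57×10⁶ + 9.198×10⁶ = 1.03768×10⁸ J
In BTU: 1.03768×10⁸ / 1055.06 = 98352.7 BTU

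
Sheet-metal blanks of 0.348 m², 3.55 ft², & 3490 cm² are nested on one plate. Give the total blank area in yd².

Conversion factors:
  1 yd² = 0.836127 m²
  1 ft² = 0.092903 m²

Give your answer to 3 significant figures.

0.348 m² (already m²)
3.55 ft² × 0.092903 = 0.329806 m²
3490 cm² × 0.0001 = 0.349 m²
Total: 0.348 + 0.329806 + 0.349 = 1.02681 m²
In yd²: 1.02681 / 0.836127 = 1.22806 yd²

1.23 yd²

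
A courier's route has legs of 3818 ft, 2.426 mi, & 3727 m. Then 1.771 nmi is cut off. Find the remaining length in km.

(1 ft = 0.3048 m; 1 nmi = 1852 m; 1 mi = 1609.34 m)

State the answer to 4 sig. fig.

3818 ft × 0.3048 = 1163.73 m
2.426 mi × 1609.34 = 3904.26 m
3727 m (already m)
1.771 nmi × 1852 = 3279.89 m
Net: 1163.73 + 3904.26 + 3727 − 3279.89 = 5515.1 m
In km: 5515.1 / 1000 = 5.5151 km

5.515 km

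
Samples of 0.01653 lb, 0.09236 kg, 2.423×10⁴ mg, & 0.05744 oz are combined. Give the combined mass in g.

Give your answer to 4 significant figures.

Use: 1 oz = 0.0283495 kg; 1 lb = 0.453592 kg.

0.01653 lb × 0.453592 → 0.00749788 kg
0.09236 kg (already kg)
2.423×10⁴ mg × 10⁻⁶ → 0.02423 kg
0.05744 oz × 0.0283495 → 0.0016284 kg
Sum: 0.00749788 + 0.09236 + 0.02423 + 0.0016284 = 0.125716 kg
In g: 0.125716 / 0.001 = 125.716 g

125.7 g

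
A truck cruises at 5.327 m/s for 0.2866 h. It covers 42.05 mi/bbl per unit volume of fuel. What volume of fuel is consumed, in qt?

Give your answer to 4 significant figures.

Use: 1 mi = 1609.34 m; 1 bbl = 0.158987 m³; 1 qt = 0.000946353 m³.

0.2866 h → 1031.76 s
d = v × t = 5.327 × 1031.76 = 5496.19 m
42.05 mi/bbl → 425650 m/m³
V = d / (distance per unit fuel) = 5496.19 / 425650 = 0.0129125 m³
In qt: 0.0129125 / 0.000946353 = 13.6445 qt

13.64 qt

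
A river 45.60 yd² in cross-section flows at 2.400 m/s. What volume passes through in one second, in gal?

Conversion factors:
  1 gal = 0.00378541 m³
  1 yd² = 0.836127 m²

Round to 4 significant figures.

45.60 yd² × 0.836127 → 38.1274 m²
V = v × A × t = 2.4 m/s × 38.1274 m² × 1 s = 91.5058 m³
91.5058 m³ ÷ (0.00378541 m³/gal) = 24173.3 gal

2.417×10⁴ gal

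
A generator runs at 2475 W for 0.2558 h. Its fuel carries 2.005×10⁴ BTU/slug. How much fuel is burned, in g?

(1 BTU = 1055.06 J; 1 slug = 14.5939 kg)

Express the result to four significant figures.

0.2558 h → 920.88 s
E = P × t = 2475 × 920.88 = 2.27918×10⁶ J
2.005×10⁴ BTU/slug → 1.44951×10⁶ J/kg
m = E / e_s = 2.27918×10⁶ / 1.44951×10⁶ = 1.57238 kg
In g: 1.57238 / 0.001 = 1572.38 g

1572 g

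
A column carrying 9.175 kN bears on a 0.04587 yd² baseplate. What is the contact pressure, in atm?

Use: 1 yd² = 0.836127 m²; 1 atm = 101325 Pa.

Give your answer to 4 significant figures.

2.361 atm

9.175 kN × 1000 = 9175 N
0.04587 yd² × 0.836127 = 0.0383531 m²
P = F / A = 9175 N / 0.0383531 m² = 239224 Pa
239224 Pa ÷ (101325 Pa/atm) = 2.36096 atm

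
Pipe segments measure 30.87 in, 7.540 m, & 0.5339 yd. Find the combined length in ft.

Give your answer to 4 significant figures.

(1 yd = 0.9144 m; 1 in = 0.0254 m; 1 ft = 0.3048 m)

28.91 ft

30.87 in × 0.0254 → 0.784098 m
7.540 m (already m)
0.5339 yd × 0.9144 → 0.488198 m
Total: 0.784098 + 7.54 + 0.488198 = 8.8123 m
In ft: 8.8123 / 0.3048 = 28.9117 ft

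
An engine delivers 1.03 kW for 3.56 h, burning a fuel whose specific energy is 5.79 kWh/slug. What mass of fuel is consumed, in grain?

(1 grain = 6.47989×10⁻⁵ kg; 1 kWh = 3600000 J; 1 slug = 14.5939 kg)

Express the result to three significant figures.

1.43×10⁵ grain

1.03 kW → 1030 W
3.56 h → 12816 s
E = P × t = 1030 × 12816 = 1.32005×10⁷ J
5.79 kWh/slug → 1.42827×10⁶ J/kg
m = E / e_s = 1.32005×10⁷ / 1.42827×10⁶ = 9.2423 kg
In grain: 9.2423 / 6.47989×10⁻⁵ = 142631 grain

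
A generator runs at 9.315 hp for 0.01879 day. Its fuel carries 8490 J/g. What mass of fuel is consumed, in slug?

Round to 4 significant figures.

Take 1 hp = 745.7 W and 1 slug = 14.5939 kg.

0.09101 slug

9.315 hp → 6946.2 W
0.01879 day → 1623.46 s
E = P × t = 6946.2 × 1623.46 = 1.12769×10⁷ J
8490 J/g → 8.49×10⁶ J/kg
m = E / e_s = 1.12769×10⁷ / 8.49×10⁶ = 1.32826 kg
In slug: 1.32826 / 14.5939 = 0.0910147 slug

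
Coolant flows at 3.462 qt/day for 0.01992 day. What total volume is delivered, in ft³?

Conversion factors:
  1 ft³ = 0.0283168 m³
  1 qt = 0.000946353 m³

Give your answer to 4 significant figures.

3.462 qt/day → 3.79198×10⁻⁸ m³/s
0.01992 day → 1721.09 s
V = Q × t = 3.79198×10⁻⁸ × 1721.09 = 6.52634×10⁻⁵ m³
In ft³: 6.52634×10⁻⁵ / 0.0283168 = 0.00230476 ft³

0.002305 ft³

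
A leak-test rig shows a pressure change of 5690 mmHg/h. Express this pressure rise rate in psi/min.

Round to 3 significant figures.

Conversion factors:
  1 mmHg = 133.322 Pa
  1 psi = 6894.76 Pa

5690 mmHg/h × 133.322 Pa/mmHg ÷ 3600 s/h = 210.723 Pa/s
210.723 Pa/s ÷ 6894.76 Pa/psi × 60 s/min = 1.83377 psi/min

1.83 psi/min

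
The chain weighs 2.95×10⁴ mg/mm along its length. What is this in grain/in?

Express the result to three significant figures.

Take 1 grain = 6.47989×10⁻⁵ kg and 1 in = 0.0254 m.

1.16×10⁴ grain/in

2.95×10⁴ mg/mm × 10⁻⁶ kg/mg ÷ 0.001 m/mm = 29.5 kg/m
29.5 kg/m ÷ 6.47989×10⁻⁵ kg/grain × 0.0254 m/in = 11563.5 grain/in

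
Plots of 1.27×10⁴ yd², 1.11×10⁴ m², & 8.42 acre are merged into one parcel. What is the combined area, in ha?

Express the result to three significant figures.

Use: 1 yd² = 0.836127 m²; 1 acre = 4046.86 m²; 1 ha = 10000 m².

1.27×10⁴ yd² × 0.836127 = 10618.8 m²
1.11×10⁴ m² (already m²)
8.42 acre × 4046.86 = 34074.6 m²
Sum: 10618.8 + 11100 + 34074.6 = 55793.4 m²
In ha: 55793.4 / 10000 = 5.57934 ha

5.58 ha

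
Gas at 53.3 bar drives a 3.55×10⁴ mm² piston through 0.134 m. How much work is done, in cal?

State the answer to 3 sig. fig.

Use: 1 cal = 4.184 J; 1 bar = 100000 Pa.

6060 cal

53.3 bar → 5.33×10⁶ Pa
3.55×10⁴ mm² → 0.0355 m²
F = P × A = 5.33×10⁶ × 0.0355 = 189215 N
W = F × d = 189215 × 0.134 = 25354.8 J
In cal: 25354.8 / 4.184 = 6059.94 cal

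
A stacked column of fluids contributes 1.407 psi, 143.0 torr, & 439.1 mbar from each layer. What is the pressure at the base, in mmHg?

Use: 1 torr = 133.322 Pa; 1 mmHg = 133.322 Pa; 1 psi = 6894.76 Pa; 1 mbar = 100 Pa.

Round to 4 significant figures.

545.1 mmHg

1.407 psi × 6894.76 = 9700.93 Pa
143.0 torr × 133.322 = 19065 Pa
439.1 mbar × 100 = 43910 Pa
Combined: 9700.93 + 19065 + 43910 = 72675.9 Pa
In mmHg: 72675.9 / 133.322 = 545.116 mmHg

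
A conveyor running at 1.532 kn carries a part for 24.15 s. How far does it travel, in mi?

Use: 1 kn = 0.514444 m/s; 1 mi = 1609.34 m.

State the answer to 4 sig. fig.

1.532 kn × 0.514444 = 0.788128 m/s
d = v × t = 0.788128 m/s × 24.15 s = 19.0333 m
19.0333 m ÷ (1609.34 m/mi) = 0.0118268 mi

0.01183 mi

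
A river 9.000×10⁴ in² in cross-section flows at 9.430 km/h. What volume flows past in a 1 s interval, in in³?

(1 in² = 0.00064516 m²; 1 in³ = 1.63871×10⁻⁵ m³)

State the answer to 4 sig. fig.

9.430 km/h × (1/3.6) = 2.61944 m/s
9.000×10⁴ in² × 0.00064516 = 58.0644 m²
V = v × A × t = 2.61944 m/s × 58.0644 m² × 1 s = 152.096 m³
152.096 m³ ÷ (1.63871×10⁻⁵ m³/in³) = 9.28145×10⁶ in³

9.281×10⁶ in³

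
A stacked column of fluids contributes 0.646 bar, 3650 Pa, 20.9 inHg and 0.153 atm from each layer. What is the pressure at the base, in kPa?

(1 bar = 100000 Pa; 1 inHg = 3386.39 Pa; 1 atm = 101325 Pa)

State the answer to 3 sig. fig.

155 kPa

0.646 bar × 100000 → 64600 Pa
3650 Pa (already Pa)
20.9 inHg × 3386.39 → 70775.6 Pa
0.153 atm × 101325 → 15502.7 Pa
Sum: 64600 + 3650 + 70775.6 + 15502.7 = 154528 Pa
In kPa: 154528 / 1000 = 154.528 kPa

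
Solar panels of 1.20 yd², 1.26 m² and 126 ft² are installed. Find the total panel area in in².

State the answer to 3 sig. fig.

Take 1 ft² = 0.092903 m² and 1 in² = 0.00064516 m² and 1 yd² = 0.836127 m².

1.20 yd² × 0.836127 = 1.00335 m²
1.26 m² (already m²)
126 ft² × 0.092903 = 11.7058 m²
Total: 1.00335 + 1.26 + 11.7058 = 13.9692 m²
In in²: 13.9692 / 0.00064516 = 21652.3 in²

2.17×10⁴ in²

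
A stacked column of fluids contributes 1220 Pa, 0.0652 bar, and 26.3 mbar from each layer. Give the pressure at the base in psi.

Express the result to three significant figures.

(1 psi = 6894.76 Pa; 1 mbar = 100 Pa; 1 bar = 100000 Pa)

1.50 psi

1220 Pa (already Pa)
0.0652 bar × 100000 = 6520 Pa
26.3 mbar × 100 = 2630 Pa
Combined: 1220 + 6520 + 2630 = 10370 Pa
In psi: 10370 / 6894.76 = 1.50404 psi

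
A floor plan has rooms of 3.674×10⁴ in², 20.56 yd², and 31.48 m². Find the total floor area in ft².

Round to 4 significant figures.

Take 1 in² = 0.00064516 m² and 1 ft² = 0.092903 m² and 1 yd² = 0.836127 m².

779.0 ft²

3.674×10⁴ in² × 0.00064516 = 23.7032 m²
20.56 yd² × 0.836127 = 17.1908 m²
31.48 m² (already m²)
Combined: 23.7032 + 17.1908 + 31.48 = 72.374 m²
In ft²: 72.374 / 0.092903 = 779.028 ft²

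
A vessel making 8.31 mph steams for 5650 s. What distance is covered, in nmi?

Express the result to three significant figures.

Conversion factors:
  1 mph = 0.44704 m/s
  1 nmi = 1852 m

11.3 nmi

8.31 mph × 0.44704 → 3.7149 m/s
d = v × t = 3.7149 m/s × 5650 s = 20989.2 m
20989.2 m ÷ (1852 m/nmi) = 11.3333 nmi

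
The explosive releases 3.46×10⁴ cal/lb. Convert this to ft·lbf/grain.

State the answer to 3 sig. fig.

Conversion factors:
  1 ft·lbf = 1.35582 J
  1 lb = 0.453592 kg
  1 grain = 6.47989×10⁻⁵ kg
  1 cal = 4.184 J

3.46×10⁴ cal/lb × 4.184 J/cal ÷ 0.453592 kg/lb = 319156 J/kg
319156 J/kg ÷ 1.35582 J/ft·lbf × 6.47989×10⁻⁵ kg/grain = 15.2535 ft·lbf/grain

15.3 ft·lbf/grain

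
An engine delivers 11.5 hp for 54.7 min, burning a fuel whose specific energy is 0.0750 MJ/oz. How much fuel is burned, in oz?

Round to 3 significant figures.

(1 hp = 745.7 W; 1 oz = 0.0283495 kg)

11.5 hp → 8575.55 W
54.7 min → 3282 s
E = P × t = 8575.55 × 3282 = 2.8145×10⁷ J
0.0750 MJ/oz → 2.64555×10⁶ J/kg
m = E / e_s = 2.8145×10⁷ / 2.64555×10⁶ = 10.6386 kg
In oz: 10.6386 / 0.0283495 = 375.266 oz

375 oz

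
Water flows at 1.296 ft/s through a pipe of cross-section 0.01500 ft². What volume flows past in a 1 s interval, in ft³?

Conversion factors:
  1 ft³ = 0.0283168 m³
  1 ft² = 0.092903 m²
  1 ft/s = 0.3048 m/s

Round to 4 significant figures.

1.296 ft/s × 0.3048 = 0.395021 m/s
0.01500 ft² × 0.092903 = 0.00139354 m²
V = v × A × t = 0.395021 m/s × 0.00139354 m² × 1 s = 5.50478×10⁻⁴ m³
5.50478×10⁻⁴ m³ ÷ (0.0283168 m³/ft³) = 0.01944 ft³

0.01944 ft³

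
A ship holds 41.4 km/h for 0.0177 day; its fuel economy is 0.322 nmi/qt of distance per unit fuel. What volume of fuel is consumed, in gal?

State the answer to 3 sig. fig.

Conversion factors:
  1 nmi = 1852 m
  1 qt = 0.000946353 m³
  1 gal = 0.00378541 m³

41.4 km/h → 11.5 m/s
0.0177 day → 1529.28 s
d = v × t = 11.5 × 1529.28 = 17586.7 m
0.322 nmi/qt → 630150 m/m³
V = d / (distance per unit fuel) = 17586.7 / 630150 = 0.0279088 m³
In gal: 0.0279088 / 0.00378541 = 7.37273 gal

7.37 gal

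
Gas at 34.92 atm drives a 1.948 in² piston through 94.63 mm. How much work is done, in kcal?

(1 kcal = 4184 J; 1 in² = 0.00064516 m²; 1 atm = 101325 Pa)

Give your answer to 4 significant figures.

0.1006 kcal

34.92 atm → 3.53827×10⁶ Pa
1.948 in² → 0.00125677 m²
F = P × A = 3.53827×10⁶ × 0.00125677 = 4446.79 N
94.63 mm → 0.09463 m
W = F × d = 4446.79 × 0.09463 = 420.8 J
In kcal: 420.8 / 4184 = 0.100574 kcal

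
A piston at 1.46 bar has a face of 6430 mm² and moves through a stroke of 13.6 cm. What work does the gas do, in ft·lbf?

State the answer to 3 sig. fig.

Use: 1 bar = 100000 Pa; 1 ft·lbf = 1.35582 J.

1.46 bar → 146000 Pa
6430 mm² → 0.00643 m²
F = P × A = 146000 × 0.00643 = 938.78 N
13.6 cm → 0.136 m
W = F × d = 938.78 × 0.136 = 127.674 J
In ft·lbf: 127.674 / 1.35582 = 94.1674 ft·lbf

94.2 ft·lbf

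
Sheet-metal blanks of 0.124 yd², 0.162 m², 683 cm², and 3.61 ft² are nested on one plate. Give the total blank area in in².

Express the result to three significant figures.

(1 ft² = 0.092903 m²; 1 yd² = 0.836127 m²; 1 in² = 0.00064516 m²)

1040 in²

0.124 yd² × 0.836127 → 0.10368 m²
0.162 m² (already m²)
683 cm² × 0.0001 → 0.0683 m²
3.61 ft² × 0.092903 → 0.33538 m²
Sum: 0.10368 + 0.162 + 0.0683 + 0.33538 = 0.66936 m²
In in²: 0.66936 / 0.00064516 = 1037.51 in²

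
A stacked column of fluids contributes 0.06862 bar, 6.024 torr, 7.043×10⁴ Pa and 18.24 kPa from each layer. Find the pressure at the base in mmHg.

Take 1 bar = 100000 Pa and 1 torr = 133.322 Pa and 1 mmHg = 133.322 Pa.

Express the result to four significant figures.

0.06862 bar × 100000 → 6862 Pa
6.024 torr × 133.322 → 803.132 Pa
7.043×10⁴ Pa (already Pa)
18.24 kPa × 1000 → 18240 Pa
Total: 6862 + 803.132 + 70430 + 18240 = 96335.1 Pa
In mmHg: 96335.1 / 133.322 = 722.575 mmHg

722.6 mmHg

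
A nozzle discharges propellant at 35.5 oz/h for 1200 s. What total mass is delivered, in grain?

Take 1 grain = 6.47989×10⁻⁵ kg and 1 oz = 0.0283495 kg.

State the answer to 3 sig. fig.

35.5 oz/h → 2.79558×10⁻⁴ kg/s
m = ṁ × t = 2.79558×10⁻⁴ × 1200 = 0.33547 kg
In grain: 0.33547 / 6.47989×10⁻⁵ = 5177.09 grain

5180 grain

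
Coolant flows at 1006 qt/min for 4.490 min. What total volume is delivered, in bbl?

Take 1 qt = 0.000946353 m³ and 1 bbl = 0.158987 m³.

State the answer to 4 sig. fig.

26.89 bbl

1006 qt/min → 0.0158672 m³/s
4.490 min → 269.4 s
V = Q × t = 0.0158672 × 269.4 = 4.27462 m³
In bbl: 4.27462 / 0.158987 = 26.8866 bbl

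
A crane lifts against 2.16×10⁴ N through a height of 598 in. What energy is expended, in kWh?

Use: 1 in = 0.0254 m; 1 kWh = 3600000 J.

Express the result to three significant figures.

0.0911 kWh

598 in × 0.0254 = 15.1892 m
W = F × d = 21600 N × 15.1892 m = 328087 J
328087 J ÷ (3600000 J/kWh) = 0.0911353 kWh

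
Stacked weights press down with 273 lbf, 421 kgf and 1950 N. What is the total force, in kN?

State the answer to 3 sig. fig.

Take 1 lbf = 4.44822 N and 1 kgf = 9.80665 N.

273 lbf × 4.44822 = 1214.36 N
421 kgf × 9.80665 = 4128.6 N
1950 N (already N)
Total: 1214.36 + 4128.6 + 1950 = 7292.96 N
In kN: 7292.96 / 1000 = 7.29296 kN

7.29 kN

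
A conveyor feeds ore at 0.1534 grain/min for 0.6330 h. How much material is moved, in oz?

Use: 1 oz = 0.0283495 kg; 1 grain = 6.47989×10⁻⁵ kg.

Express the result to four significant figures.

0.1534 grain/min → 1.65669×10⁻⁷ kg/s
0.6330 h → 2278.8 s
m = ṁ × t = 1.65669×10⁻⁷ × 2278.8 = 3.77527×10⁻⁴ kg
In oz: 3.77527×10⁻⁴ / 0.0283495 = 0.0133169 oz

0.01332 oz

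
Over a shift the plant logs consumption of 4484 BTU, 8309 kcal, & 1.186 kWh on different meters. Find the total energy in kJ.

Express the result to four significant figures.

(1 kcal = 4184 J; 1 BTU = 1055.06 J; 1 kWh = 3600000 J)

4.377×10⁴ kJ

4484 BTU × 1055.06 = 4.73089×10⁶ J
8309 kcal × 4184 = 3.47649×10⁷ J
1.186 kWh × 3600000 = 4.2696×10⁶ J
Combined: 4.73089×10⁶ + 3.47649×10⁷ + 4.2696×10⁶ = 4.37654×10⁷ J
In kJ: 4.37654×10⁷ / 1000 = 43765.4 kJ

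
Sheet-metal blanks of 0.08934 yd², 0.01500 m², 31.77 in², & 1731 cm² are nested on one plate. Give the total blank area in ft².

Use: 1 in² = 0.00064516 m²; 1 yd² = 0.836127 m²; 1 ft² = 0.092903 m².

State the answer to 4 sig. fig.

0.08934 yd² × 0.836127 = 0.0746996 m²
0.01500 m² (already m²)
31.77 in² × 0.00064516 = 0.0204967 m²
1731 cm² × 0.0001 = 0.1731 m²
Total: 0.0746996 + 0.015 + 0.0204967 + 0.1731 = 0.283296 m²
In ft²: 0.283296 / 0.092903 = 3.04937 ft²

3.049 ft²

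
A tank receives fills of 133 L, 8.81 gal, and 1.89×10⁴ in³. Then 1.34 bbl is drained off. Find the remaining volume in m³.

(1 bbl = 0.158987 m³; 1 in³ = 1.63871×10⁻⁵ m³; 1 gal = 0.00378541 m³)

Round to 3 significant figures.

133 L × 0.001 = 0.133 m³
8.81 gal × 0.00378541 = 0.0333495 m³
1.89×10⁴ in³ × 1.63871×10⁻⁵ = 0.309716 m³
1.34 bbl × 0.158987 = 0.213043 m³
Result: 0.133 + 0.0333495 + 0.309716 − 0.213043 = 0.263022 m³

0.263 m³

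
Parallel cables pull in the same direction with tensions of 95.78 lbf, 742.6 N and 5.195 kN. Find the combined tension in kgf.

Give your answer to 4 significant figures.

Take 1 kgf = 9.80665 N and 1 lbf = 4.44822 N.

648.9 kgf

95.78 lbf × 4.44822 → 426.051 N
742.6 N (already N)
5.195 kN × 1000 → 5195 N
Sum: 426.051 + 742.6 + 5195 = 6363.65 N
In kgf: 6363.65 / 9.80665 = 648.912 kgf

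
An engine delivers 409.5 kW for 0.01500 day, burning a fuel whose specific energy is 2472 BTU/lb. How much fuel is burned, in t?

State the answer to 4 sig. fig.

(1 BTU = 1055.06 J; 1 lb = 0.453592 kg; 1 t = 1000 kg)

409.5 kW → 409500 W
0.01500 day → 1296 s
E = P × t = 409500 × 1296 = 5.30712×10⁸ J
2472 BTU/lb → 5.7499×10⁶ J/kg
m = E / e_s = 5.30712×10⁸ / 5.7499×10⁶ = 92.2993 kg
In t: 92.2993 / 1000 = 0.0922993 t

0.09230 t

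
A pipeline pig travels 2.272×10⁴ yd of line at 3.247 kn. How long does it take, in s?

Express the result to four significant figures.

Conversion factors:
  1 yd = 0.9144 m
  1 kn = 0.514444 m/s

1.244×10⁴ s

2.272×10⁴ yd × 0.9144 → 20775.2 m
3.247 kn × 0.514444 → 1.6704 m/s
t = d / v = 20775.2 m / 1.6704 m/s = 12437.3 s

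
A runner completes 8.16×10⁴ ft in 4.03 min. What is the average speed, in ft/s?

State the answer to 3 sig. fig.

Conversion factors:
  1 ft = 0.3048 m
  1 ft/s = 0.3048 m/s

8.16×10⁴ ft × 0.3048 → 24871.7 m
4.03 min × 60 → 241.8 s
v = d / t = 24871.7 m / 241.8 s = 102.861 m/s
102.861 m/s ÷ (0.3048 m/s/ft/s) = 337.47 ft/s

337 ft/s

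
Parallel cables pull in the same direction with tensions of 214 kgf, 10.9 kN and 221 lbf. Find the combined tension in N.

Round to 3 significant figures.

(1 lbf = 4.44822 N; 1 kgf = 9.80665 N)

214 kgf × 9.80665 = 2098.62 N
10.9 kN × 1000 = 10900 N
221 lbf × 4.44822 = 983.057 N
Combined: 2098.62 + 10900 + 983.057 = 13981.7 N

1.40×10⁴ N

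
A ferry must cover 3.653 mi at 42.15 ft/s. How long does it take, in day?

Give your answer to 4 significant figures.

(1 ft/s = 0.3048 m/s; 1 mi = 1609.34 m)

3.653 mi × 1609.34 = 5878.92 m
42.15 ft/s × 0.3048 = 12.8473 m/s
t = d / v = 5878.92 m / 12.8473 m/s = 457.6 s
457.6 s ÷ (86400 s/day) = 0.0052963 day

0.005296 day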